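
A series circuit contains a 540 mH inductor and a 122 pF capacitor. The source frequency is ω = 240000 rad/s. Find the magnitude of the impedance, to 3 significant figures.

95400 Ω

X_L = ωL = 130000 Ω
X_C = 1/(ωC) = 34200 Ω
Net reactance X = X_L − X_C = 95400 Ω
Z = j95400 Ω
|Z| = √(0² + 95400²) = 95400 Ω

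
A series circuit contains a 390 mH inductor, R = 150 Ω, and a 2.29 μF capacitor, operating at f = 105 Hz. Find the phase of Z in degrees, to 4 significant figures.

-69.66°

ω = 2πf = 659.7 rad/s
X_L = ωL = 257.3 Ω
X_C = 1/(ωC) = 661.9 Ω
Net reactance X = X_L − X_C = -404.6 Ω
Z = 150.0 − j404.6 Ω
|Z| = √(150.0² + 404.6²) = 431.5 Ω
∠Z = arctan(-404.6/150.0) = -69.66°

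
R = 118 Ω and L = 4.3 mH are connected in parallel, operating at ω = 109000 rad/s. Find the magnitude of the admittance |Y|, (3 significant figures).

X_L = ωL = 469 Ω
Parallel: admittances add. Y = 1/R + 1/(jωL)
Y = (0.00847 − j0.00213) S
|Y| = 0.00874 S → |Z| = 1/|Y| = 114 Ω, ∠Z = −∠Y = 14.1°

8.74 mS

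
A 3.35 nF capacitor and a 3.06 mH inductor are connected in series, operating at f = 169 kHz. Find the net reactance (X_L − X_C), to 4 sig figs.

ω = 2πf = 1.062e+06 rad/s
X_L = ωL = 3249 Ω
X_C = 1/(ωC) = 281.1 Ω
X = 3249 − 281.1 = 2968 Ω

2968 Ω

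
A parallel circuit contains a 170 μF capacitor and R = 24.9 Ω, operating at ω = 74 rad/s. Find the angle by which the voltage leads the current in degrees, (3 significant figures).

X_C = 1/(ωC) = 79.5 Ω
Parallel: admittances add. Y = 1/R + jωC
Y = (0.0402 + j0.0126) S
|Y| = 0.0421 S → |Z| = 1/|Y| = 23.8 Ω, ∠Z = −∠Y = -17.4°

-17.4°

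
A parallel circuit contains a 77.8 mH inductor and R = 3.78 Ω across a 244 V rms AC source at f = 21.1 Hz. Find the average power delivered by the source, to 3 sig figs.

ω = 2πf = 132.6 rad/s
X_L = ωL = 10.3 Ω
Parallel: admittances add. Y = 1/R + 1/(jωL)
Y = (0.265 − j0.0970) S
|Y| = 0.282 S → |Z| = 1/|Y| = 3.55 Ω, ∠Z = −∠Y = 20.1°
I = V/|Z| = 68.7 A
P = VI cos φ = 244 × 68.7 × cos(20.1°) = 15.8 kW

15.8 kW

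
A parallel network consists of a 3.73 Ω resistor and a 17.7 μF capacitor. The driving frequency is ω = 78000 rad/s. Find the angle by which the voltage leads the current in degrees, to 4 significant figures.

-79.01°

X_C = 1/(ωC) = 0.7243 Ω
Parallel: admittances add. Y = 1/R + jωC
Y = (0.2681 + j1.381) S
|Y| = 1.406 S → |Z| = 1/|Y| = 0.7110 Ω, ∠Z = −∠Y = -79.01°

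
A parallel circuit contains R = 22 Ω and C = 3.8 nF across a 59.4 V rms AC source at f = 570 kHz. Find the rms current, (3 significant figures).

ω = 2πf = 3.581e+06 rad/s
X_C = 1/(ωC) = 73.5 Ω
Parallel: admittances add. Y = 1/R + jωC
Y = (0.0455 + j0.0136) S
|Y| = 0.0474 S → |Z| = 1/|Y| = 21.1 Ω, ∠Z = −∠Y = -16.7°
I = V/|Z| = 59.4/21.1 = 2.82 A

2.82 A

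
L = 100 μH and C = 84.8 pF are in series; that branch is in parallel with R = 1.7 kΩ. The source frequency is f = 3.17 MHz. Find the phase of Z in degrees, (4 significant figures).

50.53°

ω = 2πf = 1.992e+07 rad/s
X_L = ωL = 1992 Ω
X_C = 1/(ωC) = 592.1 Ω
Branch 1: Z₁ = R = 1700 Ω
Branch 2 (series LC): Z₂ = j(X_L − X_C) = j1400 Ω
Parallel: Z = Z₁Z₂/(Z₁+Z₂), |Z| = 1081 Ω, ∠Z = 50.53°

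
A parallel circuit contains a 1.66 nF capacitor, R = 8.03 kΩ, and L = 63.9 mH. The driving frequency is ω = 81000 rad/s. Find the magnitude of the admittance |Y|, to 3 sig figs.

X_L = ωL = 5180 Ω
X_C = 1/(ωC) = 7440 Ω
Parallel: admittances add. Y = 1/R + 1/(jωL) + jωC
Y = (0.000125 − j5.87e-05) S
|Y| = 0.000138 S → |Z| = 1/|Y| = 7260 Ω, ∠Z = −∠Y = 25.3°

138 μS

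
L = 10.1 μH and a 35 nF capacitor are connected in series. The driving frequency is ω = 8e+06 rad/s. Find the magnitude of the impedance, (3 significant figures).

77.2 Ω

X_L = ωL = 80.8 Ω
X_C = 1/(ωC) = 3.57 Ω
Net reactance X = X_L − X_C = 77.2 Ω
Z = j77.2 Ω
|Z| = √(0² + 77.2²) = 77.2 Ω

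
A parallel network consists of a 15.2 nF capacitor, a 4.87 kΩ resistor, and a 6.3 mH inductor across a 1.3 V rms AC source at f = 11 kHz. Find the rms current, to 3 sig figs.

1.64 mA

ω = 2πf = 69120 rad/s
X_L = ωL = 435 Ω
X_C = 1/(ωC) = 952 Ω
Parallel: admittances add. Y = 1/R + 1/(jωL) + jωC
Y = (0.000205 − j0.00125) S
|Y| = 0.00126 S → |Z| = 1/|Y| = 792 Ω, ∠Z = −∠Y = 80.6°
I = V/|Z| = 1.3/792 = 1.64 mA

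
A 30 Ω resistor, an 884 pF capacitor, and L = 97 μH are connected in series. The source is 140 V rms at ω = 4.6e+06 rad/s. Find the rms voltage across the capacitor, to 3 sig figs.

170 V

X_L = ωL = 446 Ω
X_C = 1/(ωC) = 246 Ω
Net reactance X = X_L − X_C = 200 Ω
Z = 30.0 + j200 Ω
|Z| = √(30.0² + 200²) = 203 Ω
I = V/|Z| = 691 mA
V_C = I·|Z_C| = 0.691 × 246 = 170 V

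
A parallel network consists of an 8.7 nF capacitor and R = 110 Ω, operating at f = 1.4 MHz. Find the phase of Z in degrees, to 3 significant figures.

ω = 2πf = 8.796e+06 rad/s
X_C = 1/(ωC) = 13.1 Ω
Parallel: admittances add. Y = 1/R + jωC
Y = (0.00909 + j0.0765) S
|Y| = 0.0771 S → |Z| = 1/|Y| = 13.0 Ω, ∠Z = −∠Y = -83.2°

-83.2°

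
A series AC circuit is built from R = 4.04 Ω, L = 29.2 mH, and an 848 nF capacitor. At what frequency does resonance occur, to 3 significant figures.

ω₀ = 1/√(LC) = 1/√(0.0292 × 8.48e-07) = 6355 rad/s
f₀ = ω₀/(2π) = 1.01 kHz

1.01 kHz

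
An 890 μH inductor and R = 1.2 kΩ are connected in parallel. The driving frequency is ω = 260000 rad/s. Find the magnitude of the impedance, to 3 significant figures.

227 Ω

X_L = ωL = 231 Ω
Parallel: admittances add. Y = 1/R + 1/(jωL)
Y = (0.000833 − j0.00432) S
|Y| = 0.00440 S → |Z| = 1/|Y| = 227 Ω, ∠Z = −∠Y = 79.1°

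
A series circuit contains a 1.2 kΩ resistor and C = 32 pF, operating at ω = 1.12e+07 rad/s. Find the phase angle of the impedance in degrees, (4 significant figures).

X_C = 1/(ωC) = 2790 Ω
Z = 1200 − j2790 Ω
|Z| = √(1200² + 2790²) = 3037 Ω
∠Z = arctan(-2790/1200) = -66.73°

-66.73°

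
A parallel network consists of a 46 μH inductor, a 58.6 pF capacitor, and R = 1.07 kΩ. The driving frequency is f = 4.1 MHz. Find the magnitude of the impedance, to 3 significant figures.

872 Ω

ω = 2πf = 2.576e+07 rad/s
X_L = ωL = 1190 Ω
X_C = 1/(ωC) = 662 Ω
Parallel: admittances add. Y = 1/R + 1/(jωL) + jωC
Y = (0.000935 + j0.000666) S
|Y| = 0.00115 S → |Z| = 1/|Y| = 872 Ω, ∠Z = −∠Y = -35.5°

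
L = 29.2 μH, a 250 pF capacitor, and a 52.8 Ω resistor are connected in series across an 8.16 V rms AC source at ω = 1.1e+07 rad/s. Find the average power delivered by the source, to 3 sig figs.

X_L = ωL = 321 Ω
X_C = 1/(ωC) = 364 Ω
Net reactance X = X_L − X_C = -42.4 Ω
Z = 52.8 − j42.4 Ω
|Z| = √(52.8² + 42.4²) = 67.7 Ω
∠Z = arctan(-42.4/52.8) = -38.8°
I = V/|Z| = 120 mA
P = VI cos φ = 8.16 × 0.120 × cos(-38.8°) = 766 mW

766 mW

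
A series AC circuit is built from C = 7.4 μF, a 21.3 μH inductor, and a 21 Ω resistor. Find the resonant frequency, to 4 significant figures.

ω₀ = 1/√(LC) = 1/√(2.13e-05 × 7.4e-06) = 79650 rad/s
f₀ = ω₀/(2π) = 12.68 kHz

12.68 kHz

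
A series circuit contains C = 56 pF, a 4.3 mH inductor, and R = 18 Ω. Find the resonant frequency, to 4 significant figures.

324.3 kHz

ω₀ = 1/√(LC) = 1/√(0.0043 × 5.6e-11) = 2.038e+06 rad/s
f₀ = ω₀/(2π) = 324.3 kHz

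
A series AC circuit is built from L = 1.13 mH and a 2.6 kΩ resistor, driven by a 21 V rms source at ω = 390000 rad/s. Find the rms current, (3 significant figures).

7.96 mA

X_L = ωL = 441 Ω
Z = 2600 + j441 Ω
|Z| = √(2600² + 441²) = 2640 Ω
I = V/|Z| = 21/2640 = 7.96 mA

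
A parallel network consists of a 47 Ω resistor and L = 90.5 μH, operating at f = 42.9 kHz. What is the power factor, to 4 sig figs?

ω = 2πf = 269500 rad/s
X_L = ωL = 24.39 Ω
Parallel: admittances add. Y = 1/R + 1/(jωL)
Y = (0.02128 − j0.04099) S
|Y| = 0.04619 S → |Z| = 1/|Y| = 21.65 Ω, ∠Z = −∠Y = 62.57°
cos φ = cos(62.57°) = 0.4607

0.4607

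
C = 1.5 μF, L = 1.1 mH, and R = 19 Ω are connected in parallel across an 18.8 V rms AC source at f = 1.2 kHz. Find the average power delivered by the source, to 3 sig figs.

ω = 2πf = 7540 rad/s
X_L = ωL = 8.29 Ω
X_C = 1/(ωC) = 88.4 Ω
Parallel: admittances add. Y = 1/R + 1/(jωL) + jωC
Y = (0.0526 − j0.109) S
|Y| = 0.121 S → |Z| = 1/|Y| = 8.25 Ω, ∠Z = −∠Y = 64.3°
I = V/|Z| = 2.28 A
P = VI cos φ = 18.8 × 2.28 × cos(64.3°) = 18.6 W

18.6 W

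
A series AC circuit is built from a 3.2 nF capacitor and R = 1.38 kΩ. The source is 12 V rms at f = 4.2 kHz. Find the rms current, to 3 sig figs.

ω = 2πf = 26390 rad/s
X_C = 1/(ωC) = 11800 Ω
Z = 1380 − j11800 Ω
|Z| = √(1380² + 11800²) = 11900 Ω
I = V/|Z| = 12/11900 = 1.01 mA

1.01 mA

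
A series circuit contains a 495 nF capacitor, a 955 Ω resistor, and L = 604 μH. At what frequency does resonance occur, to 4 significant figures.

ω₀ = 1/√(LC) = 1/√(0.000604 × 4.95e-07) = 57830 rad/s
f₀ = ω₀/(2π) = 9.204 kHz

9.204 kHz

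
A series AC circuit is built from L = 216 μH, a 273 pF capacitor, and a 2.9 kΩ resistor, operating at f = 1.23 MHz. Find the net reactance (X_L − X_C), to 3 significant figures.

ω = 2πf = 7.728e+06 rad/s
X_L = ωL = 1670 Ω
X_C = 1/(ωC) = 474 Ω
X = 1670 − 474 = 1200 Ω

1200 Ω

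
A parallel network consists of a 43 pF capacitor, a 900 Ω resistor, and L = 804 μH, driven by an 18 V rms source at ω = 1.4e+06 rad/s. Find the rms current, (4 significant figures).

X_L = ωL = 1126 Ω
X_C = 1/(ωC) = 16610 Ω
Parallel: admittances add. Y = 1/R + 1/(jωL) + jωC
Y = (0.001111 − j0.0008282) S
|Y| = 0.001386 S → |Z| = 1/|Y| = 721.6 Ω, ∠Z = −∠Y = 36.70°
I = V/|Z| = 18/721.6 = 24.94 mA

24.94 mA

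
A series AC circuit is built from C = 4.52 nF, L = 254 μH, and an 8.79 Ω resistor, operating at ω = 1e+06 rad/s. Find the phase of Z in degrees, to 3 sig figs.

75.0°

X_L = ωL = 254 Ω
X_C = 1/(ωC) = 221 Ω
Net reactance X = X_L − X_C = 32.8 Ω
Z = 8.79 + j32.8 Ω
|Z| = √(8.79² + 32.8²) = 33.9 Ω
∠Z = arctan(32.8/8.79) = 75.0°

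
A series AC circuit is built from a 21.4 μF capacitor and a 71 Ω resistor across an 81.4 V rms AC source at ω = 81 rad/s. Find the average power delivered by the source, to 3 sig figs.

1.39 W

X_C = 1/(ωC) = 577 Ω
Z = 71.0 − j577 Ω
|Z| = √(71.0² + 577²) = 581 Ω
∠Z = arctan(-577/71.0) = -83.0°
I = V/|Z| = 140 mA
P = VI cos φ = 81.4 × 0.140 × cos(-83.0°) = 1.39 W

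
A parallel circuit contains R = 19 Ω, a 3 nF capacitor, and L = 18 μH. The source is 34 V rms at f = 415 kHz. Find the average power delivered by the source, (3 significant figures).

ω = 2πf = 2.608e+06 rad/s
X_L = ωL = 46.9 Ω
X_C = 1/(ωC) = 128 Ω
Parallel: admittances add. Y = 1/R + 1/(jωL) + jωC
Y = (0.0526 − j0.0135) S
|Y| = 0.0543 S → |Z| = 1/|Y| = 18.4 Ω, ∠Z = −∠Y = 14.4°
I = V/|Z| = 1.85 A
P = VI cos φ = 34 × 1.85 × cos(14.4°) = 60.8 W

60.8 W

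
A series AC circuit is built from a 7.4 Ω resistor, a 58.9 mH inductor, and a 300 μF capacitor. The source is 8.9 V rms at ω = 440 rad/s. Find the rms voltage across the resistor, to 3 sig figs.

X_L = ωL = 25.9 Ω
X_C = 1/(ωC) = 7.58 Ω
Net reactance X = X_L − X_C = 18.3 Ω
Z = 7.40 + j18.3 Ω
|Z| = √(7.40² + 18.3²) = 19.8 Ω
I = V/|Z| = 450 mA
V_R = I·|Z_R| = 0.450 × 7.40 = 3.33 V

3.33 V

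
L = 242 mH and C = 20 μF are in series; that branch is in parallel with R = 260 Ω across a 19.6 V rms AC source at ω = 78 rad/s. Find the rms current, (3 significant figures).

X_L = ωL = 18.9 Ω
X_C = 1/(ωC) = 641 Ω
Branch 1: Z₁ = R = 260 Ω
Branch 2 (series LC): Z₂ = j(X_L − X_C) = −j622 Ω
Parallel: Z = Z₁Z₂/(Z₁+Z₂), |Z| = 240 Ω, ∠Z = -22.7°
I = V/|Z| = 19.6/240 = 81.7 mA

81.7 mA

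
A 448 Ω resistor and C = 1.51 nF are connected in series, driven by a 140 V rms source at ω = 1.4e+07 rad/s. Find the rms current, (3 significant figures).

311 mA

X_C = 1/(ωC) = 47.3 Ω
Z = 448 − j47.3 Ω
|Z| = √(448² + 47.3²) = 450 Ω
I = V/|Z| = 140/450 = 311 mA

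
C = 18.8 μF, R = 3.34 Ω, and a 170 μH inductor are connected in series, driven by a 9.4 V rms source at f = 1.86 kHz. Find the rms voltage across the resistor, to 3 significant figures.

ω = 2πf = 11690 rad/s
X_L = ωL = 1.99 Ω
X_C = 1/(ωC) = 4.55 Ω
Net reactance X = X_L − X_C = -2.56 Ω
Z = 3.34 − j2.56 Ω
|Z| = √(3.34² + 2.56²) = 4.21 Ω
I = V/|Z| = 2.23 A
V_R = I·|Z_R| = 2.23 × 3.34 = 7.46 V

7.46 V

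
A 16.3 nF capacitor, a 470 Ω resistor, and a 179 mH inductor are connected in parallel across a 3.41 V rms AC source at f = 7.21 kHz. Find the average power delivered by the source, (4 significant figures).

24.74 mW

ω = 2πf = 45300 rad/s
X_L = ωL = 8109 Ω
X_C = 1/(ωC) = 1354 Ω
Parallel: admittances add. Y = 1/R + 1/(jωL) + jωC
Y = (0.002128 + j0.0006151) S
|Y| = 0.002215 S → |Z| = 1/|Y| = 451.5 Ω, ∠Z = −∠Y = -16.12°
I = V/|Z| = 7.552 mA
P = VI cos φ = 3.41 × 0.007552 × cos(-16.12°) = 24.74 mW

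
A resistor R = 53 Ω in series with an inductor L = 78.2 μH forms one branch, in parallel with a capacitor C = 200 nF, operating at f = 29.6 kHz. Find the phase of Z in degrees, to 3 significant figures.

-61.5°

ω = 2πf = 186000 rad/s
X_L = ωL = 14.5 Ω
X_C = 1/(ωC) = 26.9 Ω
Branch 1 (R+jX_L): Z₁ = 53.0 + j14.5 Ω, |Z₁| = 55.0 Ω
Branch 2 (−jX_C): Z₂ = −j26.9 Ω
Parallel: Z = Z₁Z₂/(Z₁+Z₂), |Z| = 27.2 Ω, ∠Z = -61.5°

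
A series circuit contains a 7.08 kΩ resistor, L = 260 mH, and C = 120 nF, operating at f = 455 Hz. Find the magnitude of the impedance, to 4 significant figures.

7406 Ω

ω = 2πf = 2859 rad/s
X_L = ωL = 743.3 Ω
X_C = 1/(ωC) = 2915 Ω
Net reactance X = X_L − X_C = -2172 Ω
Z = 7080 − j2172 Ω
|Z| = √(7080² + 2172²) = 7406 Ω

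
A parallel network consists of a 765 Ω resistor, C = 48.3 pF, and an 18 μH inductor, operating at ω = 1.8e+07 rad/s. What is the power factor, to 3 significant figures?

X_L = ωL = 324 Ω
X_C = 1/(ωC) = 1150 Ω
Parallel: admittances add. Y = 1/R + 1/(jωL) + jωC
Y = (0.00131 − j0.00222) S
|Y| = 0.00257 S → |Z| = 1/|Y| = 389 Ω, ∠Z = −∠Y = 59.5°
cos φ = cos(59.5°) = 0.508

0.508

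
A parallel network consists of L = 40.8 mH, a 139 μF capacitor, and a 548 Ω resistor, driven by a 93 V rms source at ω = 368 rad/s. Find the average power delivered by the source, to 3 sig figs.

15.8 W

X_L = ωL = 15.0 Ω
X_C = 1/(ωC) = 19.5 Ω
Parallel: admittances add. Y = 1/R + 1/(jωL) + jωC
Y = (0.00182 − j0.0155) S
|Y| = 0.0156 S → |Z| = 1/|Y| = 64.3 Ω, ∠Z = −∠Y = 83.3°
I = V/|Z| = 1.45 A
P = VI cos φ = 93 × 1.45 × cos(83.3°) = 15.8 W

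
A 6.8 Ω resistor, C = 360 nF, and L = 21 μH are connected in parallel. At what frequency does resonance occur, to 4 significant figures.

ω₀ = 1/√(LC) = 1/√(2.1e-05 × 3.6e-07) = 363700 rad/s
f₀ = ω₀/(2π) = 57.88 kHz

57.88 kHz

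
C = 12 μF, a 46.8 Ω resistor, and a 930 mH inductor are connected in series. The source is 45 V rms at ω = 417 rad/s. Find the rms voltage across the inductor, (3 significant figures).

90.1 V

X_L = ωL = 388 Ω
X_C = 1/(ωC) = 200 Ω
Net reactance X = X_L − X_C = 188 Ω
Z = 46.8 + j188 Ω
|Z| = √(46.8² + 188²) = 194 Ω
I = V/|Z| = 232 mA
V_L = I·|Z_L| = 0.232 × 388 = 90.1 V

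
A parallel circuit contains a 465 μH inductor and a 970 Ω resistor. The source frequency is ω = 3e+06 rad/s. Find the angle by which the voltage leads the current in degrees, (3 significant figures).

X_L = ωL = 1400 Ω
Parallel: admittances add. Y = 1/R + 1/(jωL)
Y = (0.00103 − j0.000717) S
|Y| = 0.00126 S → |Z| = 1/|Y| = 796 Ω, ∠Z = −∠Y = 34.8°

34.8°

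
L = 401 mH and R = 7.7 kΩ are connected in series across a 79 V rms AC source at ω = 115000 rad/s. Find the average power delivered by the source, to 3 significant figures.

X_L = ωL = 46100 Ω
Z = 7700 + j46100 Ω
|Z| = √(7700² + 46100²) = 46800 Ω
∠Z = arctan(46100/7700) = 80.5°
I = V/|Z| = 1.69 mA
P = VI cos φ = 79 × 0.00169 × cos(80.5°) = 22.0 mW

22.0 mW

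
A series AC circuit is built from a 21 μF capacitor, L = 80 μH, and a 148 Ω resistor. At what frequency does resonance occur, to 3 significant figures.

3.88 kHz

ω₀ = 1/√(LC) = 1/√(8e-05 × 2.1e-05) = 24400 rad/s
f₀ = ω₀/(2π) = 3.88 kHz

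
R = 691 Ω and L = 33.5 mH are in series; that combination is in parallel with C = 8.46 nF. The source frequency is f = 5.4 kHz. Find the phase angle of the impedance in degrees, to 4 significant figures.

42.30°

ω = 2πf = 33930 rad/s
X_L = ωL = 1137 Ω
X_C = 1/(ωC) = 3484 Ω
Branch 1 (R+jX_L): Z₁ = 691.0 + j1137 Ω, |Z₁| = 1330 Ω
Branch 2 (−jX_C): Z₂ = −j3484 Ω
Parallel: Z = Z₁Z₂/(Z₁+Z₂), |Z| = 1894 Ω, ∠Z = 42.30°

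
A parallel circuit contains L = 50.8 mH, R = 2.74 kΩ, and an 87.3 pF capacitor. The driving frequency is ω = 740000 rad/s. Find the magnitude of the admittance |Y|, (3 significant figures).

367 μS

X_L = ωL = 37600 Ω
X_C = 1/(ωC) = 15500 Ω
Parallel: admittances add. Y = 1/R + 1/(jωL) + jωC
Y = (0.000365 + j3.8e-05) S
|Y| = 0.000367 S → |Z| = 1/|Y| = 2730 Ω, ∠Z = −∠Y = -5.94°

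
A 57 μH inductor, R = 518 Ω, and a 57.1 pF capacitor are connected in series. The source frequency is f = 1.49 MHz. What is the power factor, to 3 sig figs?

ω = 2πf = 9.362e+06 rad/s
X_L = ωL = 534 Ω
X_C = 1/(ωC) = 1870 Ω
Net reactance X = X_L − X_C = -1340 Ω
Z = 518 − j1340 Ω
|Z| = √(518² + 1340²) = 1430 Ω
∠Z = arctan(-1340/518) = -68.8°
cos φ = cos(-68.8°) = 0.361

0.361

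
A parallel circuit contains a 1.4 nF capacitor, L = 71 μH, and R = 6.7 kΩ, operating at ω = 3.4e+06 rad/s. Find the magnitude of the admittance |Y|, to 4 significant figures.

X_L = ωL = 241.4 Ω
X_C = 1/(ωC) = 210.1 Ω
Parallel: admittances add. Y = 1/R + 1/(jωL) + jωC
Y = (0.0001493 + j0.0006175) S
|Y| = 0.0006353 S → |Z| = 1/|Y| = 1574 Ω, ∠Z = −∠Y = -76.41°

635.3 μS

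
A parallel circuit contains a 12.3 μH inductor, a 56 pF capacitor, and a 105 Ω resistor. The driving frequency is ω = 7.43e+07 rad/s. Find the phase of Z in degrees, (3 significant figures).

X_L = ωL = 914 Ω
X_C = 1/(ωC) = 240 Ω
Parallel: admittances add. Y = 1/R + 1/(jωL) + jωC
Y = (0.00952 + j0.00307) S
|Y| = 0.0100 S → |Z| = 1/|Y| = 99.9 Ω, ∠Z = −∠Y = -17.8°

-17.8°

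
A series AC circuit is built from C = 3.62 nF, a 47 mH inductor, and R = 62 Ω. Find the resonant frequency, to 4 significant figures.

12.20 kHz

ω₀ = 1/√(LC) = 1/√(0.047 × 3.62e-09) = 76660 rad/s
f₀ = ω₀/(2π) = 12.20 kHz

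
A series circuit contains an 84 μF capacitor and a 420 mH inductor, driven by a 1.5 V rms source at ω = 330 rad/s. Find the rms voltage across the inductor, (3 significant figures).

2.03 V

X_L = ωL = 139 Ω
X_C = 1/(ωC) = 36.1 Ω
Net reactance X = X_L − X_C = 103 Ω
Z = j103 Ω
|Z| = √(0² + 103²) = 103 Ω
I = V/|Z| = 14.6 mA
V_L = I·|Z_L| = 0.0146 × 139 = 2.03 V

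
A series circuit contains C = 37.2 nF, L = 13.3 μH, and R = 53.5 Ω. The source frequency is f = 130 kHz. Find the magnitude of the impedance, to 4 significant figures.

ω = 2πf = 816800 rad/s
X_L = ωL = 10.86 Ω
X_C = 1/(ωC) = 32.91 Ω
Net reactance X = X_L − X_C = -22.05 Ω
Z = 53.50 − j22.05 Ω
|Z| = √(53.50² + 22.05²) = 57.86 Ω

57.86 Ω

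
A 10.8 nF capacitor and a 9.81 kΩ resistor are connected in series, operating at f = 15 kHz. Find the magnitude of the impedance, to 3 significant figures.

9860 Ω

ω = 2πf = 94250 rad/s
X_C = 1/(ωC) = 982 Ω
Z = 9810 − j982 Ω
|Z| = √(9810² + 982²) = 9860 Ω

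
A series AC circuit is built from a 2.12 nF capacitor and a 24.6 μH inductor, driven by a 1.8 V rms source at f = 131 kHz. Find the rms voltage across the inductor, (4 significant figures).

ω = 2πf = 823100 rad/s
X_L = ωL = 20.25 Ω
X_C = 1/(ωC) = 573.1 Ω
Net reactance X = X_L − X_C = -552.8 Ω
Z = − j552.8 Ω
|Z| = √(0² + 552.8²) = 552.8 Ω
I = V/|Z| = 3.256 mA
V_L = I·|Z_L| = 0.003256 × 20.25 = 0.06593 V

0.06593 V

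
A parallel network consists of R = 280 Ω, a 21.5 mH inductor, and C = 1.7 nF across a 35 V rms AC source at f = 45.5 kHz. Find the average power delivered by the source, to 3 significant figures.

ω = 2πf = 285900 rad/s
X_L = ωL = 6150 Ω
X_C = 1/(ωC) = 2060 Ω
Parallel: admittances add. Y = 1/R + 1/(jωL) + jωC
Y = (0.00357 + j0.000323) S
|Y| = 0.00359 S → |Z| = 1/|Y| = 279 Ω, ∠Z = −∠Y = -5.17°
I = V/|Z| = 126 mA
P = VI cos φ = 35 × 0.126 × cos(-5.17°) = 4.37 W

4.37 W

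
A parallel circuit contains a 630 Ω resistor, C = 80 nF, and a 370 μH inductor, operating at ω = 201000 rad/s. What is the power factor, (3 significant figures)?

0.516

X_L = ωL = 74.4 Ω
X_C = 1/(ωC) = 62.2 Ω
Parallel: admittances add. Y = 1/R + 1/(jωL) + jωC
Y = (0.00159 + j0.00263) S
|Y| = 0.00308 S → |Z| = 1/|Y| = 325 Ω, ∠Z = −∠Y = -58.9°
cos φ = cos(-58.9°) = 0.516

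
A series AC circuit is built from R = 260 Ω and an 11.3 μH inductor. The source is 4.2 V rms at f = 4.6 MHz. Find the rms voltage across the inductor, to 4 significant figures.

3.286 V

ω = 2πf = 2.89e+07 rad/s
X_L = ωL = 326.6 Ω
Z = 260.0 + j326.6 Ω
|Z| = √(260.0² + 326.6²) = 417.5 Ω
I = V/|Z| = 10.06 mA
V_L = I·|Z_L| = 0.01006 × 326.6 = 3.286 V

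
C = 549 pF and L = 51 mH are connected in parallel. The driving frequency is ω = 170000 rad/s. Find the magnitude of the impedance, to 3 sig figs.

45400 Ω

X_L = ωL = 8670 Ω
X_C = 1/(ωC) = 10700 Ω
Parallel: admittances add. Y = 1/(jωL) + jωC
Y = (0 − j2.2e-05) S
|Y| = 2.2e-05 S → |Z| = 1/|Y| = 45400 Ω, ∠Z = −∠Y = 90.0°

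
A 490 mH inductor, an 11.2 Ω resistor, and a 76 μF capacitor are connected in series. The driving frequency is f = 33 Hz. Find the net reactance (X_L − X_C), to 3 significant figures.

38.1 Ω

ω = 2πf = 207.3 rad/s
X_L = ωL = 102 Ω
X_C = 1/(ωC) = 63.5 Ω
X = 102 − 63.5 = 38.1 Ω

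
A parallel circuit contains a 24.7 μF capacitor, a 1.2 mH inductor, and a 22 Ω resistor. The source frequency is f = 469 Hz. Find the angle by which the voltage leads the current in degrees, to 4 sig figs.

77.79°

ω = 2πf = 2947 rad/s
X_L = ωL = 3.536 Ω
X_C = 1/(ωC) = 13.74 Ω
Parallel: admittances add. Y = 1/R + 1/(jωL) + jωC
Y = (0.04545 − j0.2100) S
|Y| = 0.2149 S → |Z| = 1/|Y| = 4.654 Ω, ∠Z = −∠Y = 77.79°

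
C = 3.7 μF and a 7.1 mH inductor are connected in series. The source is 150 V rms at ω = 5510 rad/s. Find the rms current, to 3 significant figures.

X_L = ωL = 39.1 Ω
X_C = 1/(ωC) = 49.1 Ω
Net reactance X = X_L − X_C = -9.93 Ω
Z = − j9.93 Ω
|Z| = √(0² + 9.93²) = 9.93 Ω
I = V/|Z| = 150/9.93 = 15.1 A

15.1 A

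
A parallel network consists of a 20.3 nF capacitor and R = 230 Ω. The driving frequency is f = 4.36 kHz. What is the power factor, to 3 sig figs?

0.992

ω = 2πf = 27390 rad/s
X_C = 1/(ωC) = 1800 Ω
Parallel: admittances add. Y = 1/R + jωC
Y = (0.00435 + j0.000556) S
|Y| = 0.00438 S → |Z| = 1/|Y| = 228 Ω, ∠Z = −∠Y = -7.29°
cos φ = cos(-7.29°) = 0.992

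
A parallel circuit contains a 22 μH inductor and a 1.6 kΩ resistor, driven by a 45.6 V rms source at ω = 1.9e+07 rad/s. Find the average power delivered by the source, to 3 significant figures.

1.30 W

X_L = ωL = 418 Ω
Parallel: admittances add. Y = 1/R + 1/(jωL)
Y = (0.000625 − j0.00239) S
|Y| = 0.00247 S → |Z| = 1/|Y| = 404 Ω, ∠Z = −∠Y = 75.4°
I = V/|Z| = 113 mA
P = VI cos φ = 45.6 × 0.113 × cos(75.4°) = 1.30 W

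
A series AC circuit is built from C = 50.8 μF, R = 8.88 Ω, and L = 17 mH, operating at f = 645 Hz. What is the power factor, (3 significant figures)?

ω = 2πf = 4053 rad/s
X_L = ωL = 68.9 Ω
X_C = 1/(ωC) = 4.86 Ω
Net reactance X = X_L − X_C = 64.0 Ω
Z = 8.88 + j64.0 Ω
|Z| = √(8.88² + 64.0²) = 64.7 Ω
∠Z = arctan(64.0/8.88) = 82.1°
cos φ = cos(82.1°) = 0.137

0.137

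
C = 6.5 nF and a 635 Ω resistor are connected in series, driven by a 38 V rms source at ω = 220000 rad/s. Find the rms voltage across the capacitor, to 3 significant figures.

X_C = 1/(ωC) = 699 Ω
Z = 635 − j699 Ω
|Z| = √(635² + 699²) = 945 Ω
I = V/|Z| = 40.2 mA
V_C = I·|Z_C| = 0.0402 × 699 = 28.1 V

28.1 V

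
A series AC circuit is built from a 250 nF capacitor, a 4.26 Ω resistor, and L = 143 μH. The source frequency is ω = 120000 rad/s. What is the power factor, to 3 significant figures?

X_L = ωL = 17.2 Ω
X_C = 1/(ωC) = 33.3 Ω
Net reactance X = X_L − X_C = -16.2 Ω
Z = 4.26 − j16.2 Ω
|Z| = √(4.26² + 16.2²) = 16.7 Ω
∠Z = arctan(-16.2/4.26) = -75.2°
cos φ = cos(-75.2°) = 0.255

0.255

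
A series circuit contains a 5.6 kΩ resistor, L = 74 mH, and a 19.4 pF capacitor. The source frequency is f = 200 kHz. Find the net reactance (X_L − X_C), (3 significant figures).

ω = 2πf = 1.257e+06 rad/s
X_L = ωL = 93000 Ω
X_C = 1/(ωC) = 41000 Ω
X = 93000 − 41000 = 52000 Ω

52000 Ω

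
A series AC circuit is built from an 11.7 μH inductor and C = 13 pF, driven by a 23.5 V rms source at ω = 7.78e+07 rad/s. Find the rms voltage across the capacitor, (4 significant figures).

X_L = ωL = 910.3 Ω
X_C = 1/(ωC) = 988.7 Ω
Net reactance X = X_L − X_C = -78.47 Ω
Z = − j78.47 Ω
|Z| = √(0² + 78.47²) = 78.47 Ω
I = V/|Z| = 299.5 mA
V_C = I·|Z_C| = 0.2995 × 988.7 = 296.1 V

296.1 V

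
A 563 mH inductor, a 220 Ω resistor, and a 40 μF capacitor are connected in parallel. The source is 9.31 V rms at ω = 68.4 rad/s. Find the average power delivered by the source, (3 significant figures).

X_L = ωL = 38.5 Ω
X_C = 1/(ωC) = 365 Ω
Parallel: admittances add. Y = 1/R + 1/(jωL) + jωC
Y = (0.00455 − j0.0232) S
|Y| = 0.0237 S → |Z| = 1/|Y| = 42.2 Ω, ∠Z = −∠Y = 78.9°
I = V/|Z| = 220 mA
P = VI cos φ = 9.31 × 0.220 × cos(78.9°) = 394 mW

394 mW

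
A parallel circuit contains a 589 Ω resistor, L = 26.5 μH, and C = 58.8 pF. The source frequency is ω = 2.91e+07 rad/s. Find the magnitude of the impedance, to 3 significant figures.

X_L = ωL = 771 Ω
X_C = 1/(ωC) = 584 Ω
Parallel: admittances add. Y = 1/R + 1/(jωL) + jωC
Y = (0.00170 + j0.000414) S
|Y| = 0.00175 S → |Z| = 1/|Y| = 572 Ω, ∠Z = −∠Y = -13.7°

572 Ω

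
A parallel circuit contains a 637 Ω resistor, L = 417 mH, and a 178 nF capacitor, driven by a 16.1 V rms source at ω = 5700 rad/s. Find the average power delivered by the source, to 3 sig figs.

X_L = ωL = 2380 Ω
X_C = 1/(ωC) = 986 Ω
Parallel: admittances add. Y = 1/R + 1/(jωL) + jωC
Y = (0.00157 + j0.000594) S
|Y| = 0.00168 S → |Z| = 1/|Y| = 596 Ω, ∠Z = −∠Y = -20.7°
I = V/|Z| = 27.0 mA
P = VI cos φ = 16.1 × 0.0270 × cos(-20.7°) = 407 mW

407 mW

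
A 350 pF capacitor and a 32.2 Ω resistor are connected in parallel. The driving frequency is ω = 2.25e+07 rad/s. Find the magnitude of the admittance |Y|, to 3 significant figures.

X_C = 1/(ωC) = 127 Ω
Parallel: admittances add. Y = 1/R + jωC
Y = (0.0311 + j0.00788) S
|Y| = 0.0320 S → |Z| = 1/|Y| = 31.2 Ω, ∠Z = −∠Y = -14.2°

32.0 mS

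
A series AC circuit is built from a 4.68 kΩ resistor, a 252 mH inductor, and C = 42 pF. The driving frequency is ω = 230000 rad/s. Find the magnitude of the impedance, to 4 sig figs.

45800 Ω

X_L = ωL = 57960 Ω
X_C = 1/(ωC) = 103500 Ω
Net reactance X = X_L − X_C = -45560 Ω
Z = 4680 − j45560 Ω
|Z| = √(4680² + 45560²) = 45800 Ω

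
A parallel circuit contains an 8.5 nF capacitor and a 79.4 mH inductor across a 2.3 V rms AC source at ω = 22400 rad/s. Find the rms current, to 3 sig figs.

X_L = ωL = 1780 Ω
X_C = 1/(ωC) = 5250 Ω
Parallel: admittances add. Y = 1/(jωL) + jωC
Y = (0 − j0.000372) S
|Y| = 0.000372 S → |Z| = 1/|Y| = 2690 Ω, ∠Z = −∠Y = 90.0°
I = V/|Z| = 2.3/2690 = 855 μA

855 μA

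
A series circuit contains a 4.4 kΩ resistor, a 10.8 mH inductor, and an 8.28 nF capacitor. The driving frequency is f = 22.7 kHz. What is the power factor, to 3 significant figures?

0.988

ω = 2πf = 142600 rad/s
X_L = ωL = 1540 Ω
X_C = 1/(ωC) = 847 Ω
Net reactance X = X_L − X_C = 694 Ω
Z = 4400 + j694 Ω
|Z| = √(4400² + 694²) = 4450 Ω
∠Z = arctan(694/4400) = 8.96°
cos φ = cos(8.96°) = 0.988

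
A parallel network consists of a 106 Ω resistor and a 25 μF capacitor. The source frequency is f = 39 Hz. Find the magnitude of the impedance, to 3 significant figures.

88.9 Ω

ω = 2πf = 245.0 rad/s
X_C = 1/(ωC) = 163 Ω
Parallel: admittances add. Y = 1/R + jωC
Y = (0.00943 + j0.00613) S
|Y| = 0.0112 S → |Z| = 1/|Y| = 88.9 Ω, ∠Z = −∠Y = -33.0°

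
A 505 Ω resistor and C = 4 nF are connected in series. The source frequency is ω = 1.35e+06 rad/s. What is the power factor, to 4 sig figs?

X_C = 1/(ωC) = 185.2 Ω
Z = 505.0 − j185.2 Ω
|Z| = √(505.0² + 185.2²) = 537.9 Ω
∠Z = arctan(-185.2/505.0) = -20.14°
cos φ = cos(-20.14°) = 0.9389

0.9389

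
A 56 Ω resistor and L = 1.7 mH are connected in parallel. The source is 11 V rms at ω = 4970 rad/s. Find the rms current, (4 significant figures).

X_L = ωL = 8.449 Ω
Parallel: admittances add. Y = 1/R + 1/(jωL)
Y = (0.01786 − j0.1184) S
|Y| = 0.1197 S → |Z| = 1/|Y| = 8.354 Ω, ∠Z = −∠Y = 81.42°
I = V/|Z| = 11/8.354 = 1.317 A

1.317 A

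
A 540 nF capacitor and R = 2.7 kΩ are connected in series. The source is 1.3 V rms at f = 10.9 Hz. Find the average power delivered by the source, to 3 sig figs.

ω = 2πf = 68.49 rad/s
X_C = 1/(ωC) = 27000 Ω
Z = 2700 − j27000 Ω
|Z| = √(2700² + 27000²) = 27200 Ω
∠Z = arctan(-27000/2700) = -84.3°
I = V/|Z| = 47.8 μA
P = VI cos φ = 1.3 × 4.78e-05 × cos(-84.3°) = 6.18 μW

6.18 μW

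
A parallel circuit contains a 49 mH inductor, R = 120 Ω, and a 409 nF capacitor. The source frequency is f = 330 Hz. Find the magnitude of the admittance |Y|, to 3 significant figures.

ω = 2πf = 2073 rad/s
X_L = ωL = 102 Ω
X_C = 1/(ωC) = 1180 Ω
Parallel: admittances add. Y = 1/R + 1/(jωL) + jωC
Y = (0.00833 − j0.00899) S
|Y| = 0.0123 S → |Z| = 1/|Y| = 81.6 Ω, ∠Z = −∠Y = 47.2°

12.3 mS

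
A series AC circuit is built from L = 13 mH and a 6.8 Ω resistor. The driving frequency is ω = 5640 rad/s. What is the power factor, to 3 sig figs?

0.0923

X_L = ωL = 73.3 Ω
Z = 6.80 + j73.3 Ω
|Z| = √(6.80² + 73.3²) = 73.6 Ω
∠Z = arctan(73.3/6.80) = 84.7°
cos φ = cos(84.7°) = 0.0923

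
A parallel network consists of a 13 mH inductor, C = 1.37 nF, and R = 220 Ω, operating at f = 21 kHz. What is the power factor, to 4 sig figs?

0.9961

ω = 2πf = 131900 rad/s
X_L = ωL = 1715 Ω
X_C = 1/(ωC) = 5532 Ω
Parallel: admittances add. Y = 1/R + 1/(jωL) + jωC
Y = (0.004545 − j0.0004022) S
|Y| = 0.004563 S → |Z| = 1/|Y| = 219.1 Ω, ∠Z = −∠Y = 5.057°
cos φ = cos(5.057°) = 0.9961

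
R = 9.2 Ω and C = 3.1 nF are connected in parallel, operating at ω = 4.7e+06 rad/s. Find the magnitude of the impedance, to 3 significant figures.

9.12 Ω

X_C = 1/(ωC) = 68.6 Ω
Parallel: admittances add. Y = 1/R + jωC
Y = (0.109 + j0.0146) S
|Y| = 0.110 S → |Z| = 1/|Y| = 9.12 Ω, ∠Z = −∠Y = -7.63°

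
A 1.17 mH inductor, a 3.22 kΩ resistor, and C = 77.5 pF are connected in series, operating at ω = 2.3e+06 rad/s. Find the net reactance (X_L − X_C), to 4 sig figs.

-2919 Ω

X_L = ωL = 2691 Ω
X_C = 1/(ωC) = 5610 Ω
X = 2691 − 5610 = -2919 Ω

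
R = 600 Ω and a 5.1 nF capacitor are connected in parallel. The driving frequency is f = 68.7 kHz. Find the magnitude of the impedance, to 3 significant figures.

ω = 2πf = 431700 rad/s
X_C = 1/(ωC) = 454 Ω
Parallel: admittances add. Y = 1/R + jωC
Y = (0.00167 + j0.00220) S
|Y| = 0.00276 S → |Z| = 1/|Y| = 362 Ω, ∠Z = −∠Y = -52.9°

362 Ω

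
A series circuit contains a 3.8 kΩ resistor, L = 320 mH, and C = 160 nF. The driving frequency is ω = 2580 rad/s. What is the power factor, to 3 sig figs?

0.922

X_L = ωL = 826 Ω
X_C = 1/(ωC) = 2420 Ω
Net reactance X = X_L − X_C = -1600 Ω
Z = 3800 − j1600 Ω
|Z| = √(3800² + 1600²) = 4120 Ω
∠Z = arctan(-1600/3800) = -22.8°
cos φ = cos(-22.8°) = 0.922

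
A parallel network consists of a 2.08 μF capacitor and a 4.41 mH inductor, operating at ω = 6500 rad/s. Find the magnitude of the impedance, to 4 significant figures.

X_L = ωL = 28.66 Ω
X_C = 1/(ωC) = 73.96 Ω
Parallel: admittances add. Y = 1/(jωL) + jωC
Y = (0 − j0.02137) S
|Y| = 0.02137 S → |Z| = 1/|Y| = 46.80 Ω, ∠Z = −∠Y = 90.00°

46.80 Ω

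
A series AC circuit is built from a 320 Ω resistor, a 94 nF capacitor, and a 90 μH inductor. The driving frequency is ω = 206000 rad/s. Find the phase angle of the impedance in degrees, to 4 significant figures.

-5.906°

X_L = ωL = 18.54 Ω
X_C = 1/(ωC) = 51.64 Ω
Net reactance X = X_L − X_C = -33.10 Ω
Z = 320.0 − j33.10 Ω
|Z| = √(320.0² + 33.10²) = 321.7 Ω
∠Z = arctan(-33.10/320.0) = -5.906°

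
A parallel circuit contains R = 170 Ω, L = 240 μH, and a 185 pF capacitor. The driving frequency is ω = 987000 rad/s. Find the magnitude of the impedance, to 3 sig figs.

140 Ω

X_L = ωL = 237 Ω
X_C = 1/(ωC) = 5480 Ω
Parallel: admittances add. Y = 1/R + 1/(jωL) + jωC
Y = (0.00588 − j0.00404) S
|Y| = 0.00714 S → |Z| = 1/|Y| = 140 Ω, ∠Z = −∠Y = 34.5°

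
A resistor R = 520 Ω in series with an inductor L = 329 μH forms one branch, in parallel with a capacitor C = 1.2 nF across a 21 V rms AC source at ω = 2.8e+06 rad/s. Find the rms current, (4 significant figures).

X_L = ωL = 921.2 Ω
X_C = 1/(ωC) = 297.6 Ω
Branch 1 (R+jX_L): Z₁ = 520.0 + j921.2 Ω, |Z₁| = 1058 Ω
Branch 2 (−jX_C): Z₂ = −j297.6 Ω
Parallel: Z = Z₁Z₂/(Z₁+Z₂), |Z| = 387.7 Ω, ∠Z = -79.62°
I = V/|Z| = 21/387.7 = 54.16 mA

54.16 mA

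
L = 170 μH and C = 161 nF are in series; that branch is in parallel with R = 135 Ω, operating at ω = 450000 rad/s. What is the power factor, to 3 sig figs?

X_L = ωL = 76.5 Ω
X_C = 1/(ωC) = 13.8 Ω
Branch 1: Z₁ = R = 135 Ω
Branch 2 (series LC): Z₂ = j(X_L − X_C) = j62.7 Ω
Parallel: Z = Z₁Z₂/(Z₁+Z₂), |Z| = 56.9 Ω, ∠Z = 65.1°
cos φ = cos(65.1°) = 0.421

0.421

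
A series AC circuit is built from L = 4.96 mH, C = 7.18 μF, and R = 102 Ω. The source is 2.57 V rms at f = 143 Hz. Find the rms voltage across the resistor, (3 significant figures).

1.44 V

ω = 2πf = 898.5 rad/s
X_L = ωL = 4.46 Ω
X_C = 1/(ωC) = 155 Ω
Net reactance X = X_L − X_C = -151 Ω
Z = 102 − j151 Ω
|Z| = √(102² + 151²) = 182 Ω
I = V/|Z| = 14.1 mA
V_R = I·|Z_R| = 0.0141 × 102 = 1.44 V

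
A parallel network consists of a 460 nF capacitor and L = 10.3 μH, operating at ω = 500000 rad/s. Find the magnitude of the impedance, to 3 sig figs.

27.9 Ω

X_L = ωL = 5.15 Ω
X_C = 1/(ωC) = 4.35 Ω
Parallel: admittances add. Y = 1/(jωL) + jωC
Y = (0 + j0.0358) S
|Y| = 0.0358 S → |Z| = 1/|Y| = 27.9 Ω, ∠Z = −∠Y = -90.0°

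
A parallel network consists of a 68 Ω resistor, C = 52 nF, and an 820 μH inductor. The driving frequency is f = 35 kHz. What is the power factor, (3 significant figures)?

ω = 2πf = 219900 rad/s
X_L = ωL = 180 Ω
X_C = 1/(ωC) = 87.4 Ω
Parallel: admittances add. Y = 1/R + 1/(jωL) + jωC
Y = (0.0147 + j0.00589) S
|Y| = 0.0158 S → |Z| = 1/|Y| = 63.1 Ω, ∠Z = −∠Y = -21.8°
cos φ = cos(-21.8°) = 0.928

0.928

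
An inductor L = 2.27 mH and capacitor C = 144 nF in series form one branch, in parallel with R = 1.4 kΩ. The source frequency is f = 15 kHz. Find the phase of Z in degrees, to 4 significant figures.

ω = 2πf = 94250 rad/s
X_L = ωL = 213.9 Ω
X_C = 1/(ωC) = 73.68 Ω
Branch 1: Z₁ = R = 1400 Ω
Branch 2 (series LC): Z₂ = j(X_L − X_C) = j140.3 Ω
Parallel: Z = Z₁Z₂/(Z₁+Z₂), |Z| = 139.6 Ω, ∠Z = 84.28°

84.28°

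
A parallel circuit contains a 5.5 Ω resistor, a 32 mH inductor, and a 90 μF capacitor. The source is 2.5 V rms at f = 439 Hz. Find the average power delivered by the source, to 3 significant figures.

ω = 2πf = 2758 rad/s
X_L = ωL = 88.3 Ω
X_C = 1/(ωC) = 4.03 Ω
Parallel: admittances add. Y = 1/R + 1/(jωL) + jωC
Y = (0.182 + j0.237) S
|Y| = 0.299 S → |Z| = 1/|Y| = 3.35 Ω, ∠Z = −∠Y = -52.5°
I = V/|Z| = 747 mA
P = VI cos φ = 2.5 × 0.747 × cos(-52.5°) = 1.14 W

1.14 W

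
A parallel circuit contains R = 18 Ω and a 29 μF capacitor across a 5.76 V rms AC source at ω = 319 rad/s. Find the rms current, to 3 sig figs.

324 mA

X_C = 1/(ωC) = 108 Ω
Parallel: admittances add. Y = 1/R + jωC
Y = (0.0556 + j0.00925) S
|Y| = 0.0563 S → |Z| = 1/|Y| = 17.8 Ω, ∠Z = −∠Y = -9.45°
I = V/|Z| = 5.76/17.8 = 324 mA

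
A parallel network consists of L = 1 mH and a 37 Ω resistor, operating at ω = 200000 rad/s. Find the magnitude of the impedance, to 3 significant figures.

36.4 Ω

X_L = ωL = 200 Ω
Parallel: admittances add. Y = 1/R + 1/(jωL)
Y = (0.0270 − j0.00500) S
|Y| = 0.0275 S → |Z| = 1/|Y| = 36.4 Ω, ∠Z = −∠Y = 10.5°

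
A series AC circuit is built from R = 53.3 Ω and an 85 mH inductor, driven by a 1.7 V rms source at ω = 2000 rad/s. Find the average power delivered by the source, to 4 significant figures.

4.853 mW

X_L = ωL = 170.0 Ω
Z = 53.30 + j170.0 Ω
|Z| = √(53.30² + 170.0²) = 178.2 Ω
∠Z = arctan(170.0/53.30) = 72.59°
I = V/|Z| = 9.542 mA
P = VI cos φ = 1.7 × 0.009542 × cos(72.59°) = 4.853 mW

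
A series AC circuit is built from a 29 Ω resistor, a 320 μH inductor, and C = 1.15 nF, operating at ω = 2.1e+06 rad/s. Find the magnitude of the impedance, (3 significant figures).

260 Ω

X_L = ωL = 672 Ω
X_C = 1/(ωC) = 414 Ω
Net reactance X = X_L − X_C = 258 Ω
Z = 29.0 + j258 Ω
|Z| = √(29.0² + 258²) = 260 Ω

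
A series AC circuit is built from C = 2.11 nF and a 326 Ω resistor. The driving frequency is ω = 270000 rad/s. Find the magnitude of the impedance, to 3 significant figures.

X_C = 1/(ωC) = 1760 Ω
Z = 326 − j1760 Ω
|Z| = √(326² + 1760²) = 1790 Ω

1790 Ω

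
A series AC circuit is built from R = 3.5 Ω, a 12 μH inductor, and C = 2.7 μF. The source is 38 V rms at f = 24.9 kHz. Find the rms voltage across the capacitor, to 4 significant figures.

25.45 V

ω = 2πf = 156500 rad/s
X_L = ωL = 1.877 Ω
X_C = 1/(ωC) = 2.367 Ω
Net reactance X = X_L − X_C = -0.4899 Ω
Z = 3.500 − j0.4899 Ω
|Z| = √(3.500² + 0.4899²) = 3.534 Ω
I = V/|Z| = 10.75 A
V_C = I·|Z_C| = 10.75 × 2.367 = 25.45 V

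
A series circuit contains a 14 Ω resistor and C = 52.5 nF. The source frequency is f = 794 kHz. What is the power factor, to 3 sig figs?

0.965

ω = 2πf = 4.989e+06 rad/s
X_C = 1/(ωC) = 3.82 Ω
Z = 14.0 − j3.82 Ω
|Z| = √(14.0² + 3.82²) = 14.5 Ω
∠Z = arctan(-3.82/14.0) = -15.3°
cos φ = cos(-15.3°) = 0.965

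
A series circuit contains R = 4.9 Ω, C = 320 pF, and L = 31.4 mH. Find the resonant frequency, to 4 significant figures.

50.21 kHz

ω₀ = 1/√(LC) = 1/√(0.0314 × 3.2e-10) = 315500 rad/s
f₀ = ω₀/(2π) = 50.21 kHz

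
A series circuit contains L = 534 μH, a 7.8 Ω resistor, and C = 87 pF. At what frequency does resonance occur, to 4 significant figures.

738.4 kHz

ω₀ = 1/√(LC) = 1/√(0.000534 × 8.7e-11) = 4.639e+06 rad/s
f₀ = ω₀/(2π) = 738.4 kHz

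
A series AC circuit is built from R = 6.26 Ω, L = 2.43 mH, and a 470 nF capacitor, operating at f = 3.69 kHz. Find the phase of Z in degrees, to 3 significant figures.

ω = 2πf = 23180 rad/s
X_L = ωL = 56.3 Ω
X_C = 1/(ωC) = 91.8 Ω
Net reactance X = X_L − X_C = -35.4 Ω
Z = 6.26 − j35.4 Ω
|Z| = √(6.26² + 35.4²) = 36.0 Ω
∠Z = arctan(-35.4/6.26) = -80.0°

-80.0°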